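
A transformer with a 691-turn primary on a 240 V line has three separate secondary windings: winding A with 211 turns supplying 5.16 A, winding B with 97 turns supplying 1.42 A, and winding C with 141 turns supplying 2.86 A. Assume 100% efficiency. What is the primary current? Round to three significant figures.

I_p ≈ 2.36 A

V_A = 240 × 211/691 = 73.285 V; V_B = 240 × 97/691 = 33.690 V; V_C = 240 × 141/691 = 48.973 V.
P_out = V_A I_A + V_B I_B + V_C I_C = 73.285×5.16 + 33.690×1.42 + 48.973×2.86 = 378.15 + 47.840 + 140.06 = 566.05 W.
Ideal ⇒ P_in = P_out, so I_p = P_out/V_p = 566.05/240 = 2.36 A.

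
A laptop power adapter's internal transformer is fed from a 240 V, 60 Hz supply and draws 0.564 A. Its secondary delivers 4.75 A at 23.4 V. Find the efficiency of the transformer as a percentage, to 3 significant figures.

P_in = 240 × 0.564 = 135.360 W.
P_out = 23.4 × 4.75 = 111.150 W.
η = P_out/P_in = 111.150/135.360 = 0.821.

η ≈ 82.1%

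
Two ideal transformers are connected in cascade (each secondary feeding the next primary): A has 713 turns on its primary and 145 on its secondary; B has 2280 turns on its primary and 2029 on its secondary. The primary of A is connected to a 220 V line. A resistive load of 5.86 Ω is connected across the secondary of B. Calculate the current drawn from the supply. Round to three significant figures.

I_supply ≈ 1.23 A

Secondary of A: V = 220.00 × 145/713 = 44.741 V.
Secondary of B: V = 44.741 × 2029/2280 = 39.815 V.
I_load = 39.815/5.86 = 6.7944 A, so P_out = 39.815 × 6.7944 = 270.52 W.
All ideal ⇒ P_in = P_out, so I_supply = 270.52/220 = 1.23 A.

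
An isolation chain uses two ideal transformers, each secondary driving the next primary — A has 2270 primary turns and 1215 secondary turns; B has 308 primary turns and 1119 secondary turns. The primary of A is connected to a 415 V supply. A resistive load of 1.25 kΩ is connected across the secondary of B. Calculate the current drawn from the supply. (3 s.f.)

After A: V = 415.00 × 1215/2270 = 222.13 V.
After B: V = 222.13 × 1119/308 = 807.01 V.
I_load = 807.01/1250 = 0.64561 A, so P_out = 807.01 × 0.64561 = 521.01 W.
All ideal ⇒ P_in = P_out, so I_supply = 521.01/415 = 1.26 A.

I_supply ≈ 1.26 A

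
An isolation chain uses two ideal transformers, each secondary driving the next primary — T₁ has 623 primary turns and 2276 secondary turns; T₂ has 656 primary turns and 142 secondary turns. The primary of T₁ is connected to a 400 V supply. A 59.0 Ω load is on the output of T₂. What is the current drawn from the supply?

After T₁: V = 400.00 × 2276/623 = 1461.3 V.
After T₂: V = 1461.3 × 142/656 = 316.32 V.
I_load = 316.32/59.0 = 5.3614 A, so P_out = 316.32 × 5.3614 = 1695.9 W.
All ideal ⇒ P_in = P_out, so I_supply = 1695.9/400 = 4.24 A.

I_supply ≈ 4.24 A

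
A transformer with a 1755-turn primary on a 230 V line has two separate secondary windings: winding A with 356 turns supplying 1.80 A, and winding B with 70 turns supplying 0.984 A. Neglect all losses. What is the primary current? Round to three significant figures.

I_p ≈ 0.404 A

V_A = 230 × 356/1755 = 46.655 V; V_B = 230 × 70/1755 = 9.1738 V.
P_out = V_A I_A + V_B I_B = 46.655×1.80 + 9.1738×0.984 = 83.979 + 9.0270 = 93.006 W.
Ideal ⇒ P_in = P_out, so I_p = P_out/V_p = 93.006/230 = 0.404 A.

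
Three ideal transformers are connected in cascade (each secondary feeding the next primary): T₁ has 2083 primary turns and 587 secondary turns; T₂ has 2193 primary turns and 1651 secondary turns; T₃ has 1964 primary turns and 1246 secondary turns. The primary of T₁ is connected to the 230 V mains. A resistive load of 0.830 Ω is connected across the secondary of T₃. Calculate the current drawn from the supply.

I_supply ≈ 5.02 A

After T₁: V = 230.00 × 587/2083 = 64.815 V.
After T₂: V = 64.815 × 1651/2193 = 48.796 V.
After T₃: V = 48.796 × 1246/1964 = 30.957 V.
I_load = 30.957/0.830 = 37.298 A, so P_out = 30.957 × 37.298 = 1154.6 W.
All ideal ⇒ P_in = P_out, so I_supply = 1154.6/230 = 5.02 A.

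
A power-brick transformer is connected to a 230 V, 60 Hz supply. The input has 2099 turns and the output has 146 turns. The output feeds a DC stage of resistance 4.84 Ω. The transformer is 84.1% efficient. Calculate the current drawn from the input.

I_in ≈ 0.273 A

V_out = 230 × 146/2099 = 15.998 V.
I_out = V_out/R = 15.998/4.84 = 3.3054 A.
P_out = V_out I_out = 15.998 × 3.3054 = 52.880 W.
P_in = P_out/η = 52.880/0.841 = 62.877 W.
I_in = P_in/V_in = 62.877/230 = 0.273 A.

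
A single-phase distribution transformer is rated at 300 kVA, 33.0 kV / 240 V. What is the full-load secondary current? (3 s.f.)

I_s ≈ 1250 A

I_s = S/V_s = 300000/240 = 1250 A.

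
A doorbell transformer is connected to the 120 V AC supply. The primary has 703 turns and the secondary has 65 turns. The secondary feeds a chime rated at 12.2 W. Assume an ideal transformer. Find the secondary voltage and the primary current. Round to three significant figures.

V_s ≈ 11.1 V, I_p ≈ 0.102 A

V_s = V_p × N_s/N_p = 120 × 65/703 = 11.095 V.
I_s = P/V_s = 12.2/11.095 = 1.0996 A.
I_p = I_s × N_s/N_p = 1.0996 × 65/703 = 0.102 A.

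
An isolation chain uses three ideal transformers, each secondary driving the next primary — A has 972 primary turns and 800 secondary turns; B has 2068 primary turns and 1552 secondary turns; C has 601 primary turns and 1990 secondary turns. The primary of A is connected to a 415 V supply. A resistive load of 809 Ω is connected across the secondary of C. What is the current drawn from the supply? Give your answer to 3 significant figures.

I_supply ≈ 2.15 A

Secondary of A: V = 415.00 × 800/972 = 341.56 V.
Secondary of B: V = 341.56 × 1552/2068 = 256.34 V.
Secondary of C: V = 256.34 × 1990/601 = 848.77 V.
I_load = 848.77/809 = 1.0492 A, so P_out = 848.77 × 1.0492 = 890.50 W.
All ideal ⇒ P_in = P_out, so I_supply = 890.50/415 = 2.15 A.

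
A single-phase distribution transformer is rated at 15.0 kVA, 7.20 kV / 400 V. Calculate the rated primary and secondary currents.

I_p = S/V_p = 15000/7200 = 2.08 A.
I_s = S/V_s = 15000/400 = 37.5 A.

I_p ≈ 2.08 A, I_s ≈ 37.5 A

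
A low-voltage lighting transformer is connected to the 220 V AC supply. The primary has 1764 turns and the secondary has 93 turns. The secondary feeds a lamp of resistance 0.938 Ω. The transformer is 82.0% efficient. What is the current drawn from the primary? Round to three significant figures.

V_s = 220 × 93/1764 = 11.599 V.
I_s = V_s/R = 11.599/0.938 = 12.365 A.
P_out = V_s I_s = 11.599 × 12.365 = 143.42 W.
P_in = P_out/η = 143.42/0.820 = 174.90 W.
I_p = P_in/V_p = 174.90/220 = 0.795 A.

I_p ≈ 0.795 A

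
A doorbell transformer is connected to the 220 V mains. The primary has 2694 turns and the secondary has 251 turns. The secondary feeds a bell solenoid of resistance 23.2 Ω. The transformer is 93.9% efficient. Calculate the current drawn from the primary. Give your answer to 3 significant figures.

V_s = 220 × 251/2694 = 20.497 V.
I_s = V_s/R = 20.497/23.2 = 0.88351 A.
P_out = V_s I_s = 20.497 × 0.88351 = 18.110 W.
P_in = P_out/η = 18.110/0.939 = 19.286 W.
I_p = P_in/V_p = 19.286/220 = 0.0877 A.

I_p ≈ 0.0877 A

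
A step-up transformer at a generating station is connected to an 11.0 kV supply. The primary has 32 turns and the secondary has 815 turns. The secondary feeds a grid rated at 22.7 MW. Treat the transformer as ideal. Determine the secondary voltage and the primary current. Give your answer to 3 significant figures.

V_s = V_p × N_s/N_p = 11000 × 815/32 = 280160 V.
I_s = P/V_s = 2.27×10^7/280160 = 81.026 A.
I_p = I_s × N_s/N_p = 81.026 × 815/32 = 2060 A.

V_s ≈ 280000 V, I_p ≈ 2060 A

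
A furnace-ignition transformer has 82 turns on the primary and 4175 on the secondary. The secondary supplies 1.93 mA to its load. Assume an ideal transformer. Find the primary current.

I_p ≈ 0.0983 A

For an ideal transformer I_p/I_s = N_s/N_p, so I_p = 0.00193 × 4175/82 = 0.0983 A.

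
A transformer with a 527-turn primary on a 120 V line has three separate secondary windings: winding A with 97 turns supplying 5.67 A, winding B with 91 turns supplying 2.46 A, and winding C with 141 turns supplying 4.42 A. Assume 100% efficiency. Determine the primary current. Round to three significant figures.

I_p ≈ 2.65 A

V_A = 120 × 97/527 = 22.087 V; V_B = 120 × 91/527 = 20.721 V; V_C = 120 × 141/527 = 32.106 V.
P_out = V_A I_A + V_B I_B + V_C I_C = 22.087×5.67 + 20.721×2.46 + 32.106×4.42 = 125.23 + 50.974 + 141.91 = 318.12 W.
Ideal ⇒ P_in = P_out, so I_p = P_out/V_p = 318.12/120 = 2.65 A.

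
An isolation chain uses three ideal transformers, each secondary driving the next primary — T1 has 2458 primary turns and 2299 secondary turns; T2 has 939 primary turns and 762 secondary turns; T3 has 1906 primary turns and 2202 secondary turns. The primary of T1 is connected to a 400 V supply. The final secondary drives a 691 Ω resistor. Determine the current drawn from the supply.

I_supply ≈ 0.445 A

Secondary of T1: V = 400.00 × 2299/2458 = 374.13 V.
Secondary of T2: V = 374.13 × 762/939 = 303.60 V.
Secondary of T3: V = 303.60 × 2202/1906 = 350.75 V.
I_load = 350.75/691 = 0.50760 A, so P_out = 350.75 × 0.50760 = 178.04 W.
All ideal ⇒ P_in = P_out, so I_supply = 178.04/400 = 0.445 A.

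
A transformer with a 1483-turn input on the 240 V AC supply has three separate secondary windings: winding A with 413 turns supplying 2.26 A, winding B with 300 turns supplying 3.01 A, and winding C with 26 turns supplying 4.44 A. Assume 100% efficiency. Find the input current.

V_A = 240 × 413/1483 = 66.837 V; V_B = 240 × 300/1483 = 48.550 V; V_C = 240 × 26/1483 = 4.2077 V.
P_out = V_A I_A + V_B I_B + V_C I_C = 66.837×2.26 + 48.550×3.01 + 4.2077×4.44 = 151.05 + 146.14 + 18.682 = 315.87 W.
Ideal ⇒ P_in = P_out, so I_in = P_out/V_in = 315.87/240 = 1.32 A.

I_in ≈ 1.32 A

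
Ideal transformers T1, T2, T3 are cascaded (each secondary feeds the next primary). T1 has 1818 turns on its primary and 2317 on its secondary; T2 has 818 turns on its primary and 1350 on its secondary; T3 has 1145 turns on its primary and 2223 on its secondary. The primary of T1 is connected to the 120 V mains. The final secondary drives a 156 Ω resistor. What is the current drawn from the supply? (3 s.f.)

I_supply ≈ 12.8 A

Secondary of T1: V = 120.00 × 2317/1818 = 152.94 V.
Secondary of T2: V = 152.94 × 1350/818 = 252.40 V.
Secondary of T3: V = 252.40 × 2223/1145 = 490.04 V.
I_load = 490.04/156 = 3.1413 A, so P_out = 490.04 × 3.1413 = 1539.3 W.
All ideal ⇒ P_in = P_out, so I_supply = 1539.3/120 = 12.8 A.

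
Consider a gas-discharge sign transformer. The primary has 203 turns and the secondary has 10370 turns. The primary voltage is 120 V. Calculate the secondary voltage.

V_s ≈ 6130 V

V_s/V_p = N_s/N_p, so V_s = 120 × 10370/203 = 6130 V.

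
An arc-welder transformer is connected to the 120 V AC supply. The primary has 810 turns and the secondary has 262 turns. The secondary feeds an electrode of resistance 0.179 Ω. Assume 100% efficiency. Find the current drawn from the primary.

I_p ≈ 70.1 A

V_s = V_p × N_s/N_p = 120 × 262/810 = 38.815 V.
I_s = V_s/R = 38.815/0.179 = 216.84 A.
For an ideal transformer I_p N_p = I_s N_s, so I_p = 216.84 × 262/810 = 70.1 A.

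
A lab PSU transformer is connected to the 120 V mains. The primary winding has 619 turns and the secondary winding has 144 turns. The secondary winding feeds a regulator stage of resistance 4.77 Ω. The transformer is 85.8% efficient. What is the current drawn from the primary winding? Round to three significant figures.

I_p ≈ 1.59 A

V_s = 120 × 144/619 = 27.916 V.
I_s = V_s/R = 27.916/4.77 = 5.8524 A.
P_out = V_s I_s = 27.916 × 5.8524 = 163.38 W.
P_in = P_out/η = 163.38/0.858 = 190.41 W.
I_p = P_in/V_p = 190.41/120 = 1.59 A.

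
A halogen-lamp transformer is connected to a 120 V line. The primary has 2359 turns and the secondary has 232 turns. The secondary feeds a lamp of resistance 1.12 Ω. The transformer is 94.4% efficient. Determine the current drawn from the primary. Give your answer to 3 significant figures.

I_p ≈ 1.10 A

V_s = 120 × 232/2359 = 11.802 V.
I_s = V_s/R = 11.802/1.12 = 10.537 A.
P_out = V_s I_s = 11.802 × 10.537 = 124.36 W.
P_in = P_out/η = 124.36/0.944 = 131.73 W.
I_p = P_in/V_p = 131.73/120 = 1.10 A.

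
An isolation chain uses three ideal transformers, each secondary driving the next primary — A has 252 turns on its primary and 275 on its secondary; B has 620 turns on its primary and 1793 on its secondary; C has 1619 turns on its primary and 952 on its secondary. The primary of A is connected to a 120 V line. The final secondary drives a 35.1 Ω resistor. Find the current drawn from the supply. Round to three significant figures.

Secondary of A: V = 120.00 × 275/252 = 130.95 V.
Secondary of B: V = 130.95 × 1793/620 = 378.71 V.
Secondary of C: V = 378.71 × 952/1619 = 222.69 V.
I_load = 222.69/35.1 = 6.3443 A, so P_out = 222.69 × 6.3443 = 1412.8 W.
All ideal ⇒ P_in = P_out, so I_supply = 1412.8/120 = 11.8 A.

I_supply ≈ 11.8 A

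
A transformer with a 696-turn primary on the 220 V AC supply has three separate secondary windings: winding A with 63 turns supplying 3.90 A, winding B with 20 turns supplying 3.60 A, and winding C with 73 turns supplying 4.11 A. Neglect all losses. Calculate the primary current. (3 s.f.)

I_p ≈ 0.888 A

V_A = 220 × 63/696 = 19.914 V; V_B = 220 × 20/696 = 6.3218 V; V_C = 220 × 73/696 = 23.075 V.
P_out = V_A I_A + V_B I_B + V_C I_C = 19.914×3.90 + 6.3218×3.60 + 23.075×4.11 = 77.664 + 22.759 + 94.837 = 195.26 W.
Ideal ⇒ P_in = P_out, so I_p = P_out/V_p = 195.26/220 = 0.888 A.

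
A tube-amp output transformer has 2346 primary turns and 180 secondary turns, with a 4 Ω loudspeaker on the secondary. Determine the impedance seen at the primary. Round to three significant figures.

Z_p ≈ 679 Ω

Z_p = (N_p/N_s)² × Z_s = (2346/180)² × 4 = 679 Ω.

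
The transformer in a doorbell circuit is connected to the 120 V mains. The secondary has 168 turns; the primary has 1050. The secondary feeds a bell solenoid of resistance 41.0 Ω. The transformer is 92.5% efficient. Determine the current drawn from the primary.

I_p ≈ 0.0810 A

V_s = 120 × 168/1050 = 19.200 V.
I_s = V_s/R = 19.200/41.0 = 0.46829 A.
P_out = V_s I_s = 19.200 × 0.46829 = 8.9912 W.
P_in = P_out/η = 8.9912/0.925 = 9.7202 W.
I_p = P_in/V_p = 9.7202/120 = 0.0810 A.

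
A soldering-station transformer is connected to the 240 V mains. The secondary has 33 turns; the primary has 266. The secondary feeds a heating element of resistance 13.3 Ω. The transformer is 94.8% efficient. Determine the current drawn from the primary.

I_p ≈ 0.293 A

V_s = 240 × 33/266 = 29.774 V.
I_s = V_s/R = 29.774/13.3 = 2.2387 A.
P_out = V_s I_s = 29.774 × 2.2387 = 66.655 W.
P_in = P_out/η = 66.655/0.948 = 70.312 W.
I_p = P_in/V_p = 70.312/240 = 0.293 A.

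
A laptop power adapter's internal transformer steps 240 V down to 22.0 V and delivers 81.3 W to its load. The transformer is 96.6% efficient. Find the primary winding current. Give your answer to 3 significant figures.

I_p ≈ 0.351 A

P_in = P_out/η = 81.3/0.966 = 84.161 W.
I_p = P_in/V_p = 84.161/240 = 0.351 A.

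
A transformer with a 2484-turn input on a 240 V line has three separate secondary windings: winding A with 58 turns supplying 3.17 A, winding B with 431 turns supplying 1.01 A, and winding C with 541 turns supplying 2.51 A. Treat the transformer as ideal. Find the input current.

V_A = 240 × 58/2484 = 5.6039 V; V_B = 240 × 431/2484 = 41.643 V; V_C = 240 × 541/2484 = 52.271 V.
P_out = V_A I_A + V_B I_B + V_C I_C = 5.6039×3.17 + 41.643×1.01 + 52.271×2.51 = 17.764 + 42.059 + 131.20 = 191.02 W.
Ideal ⇒ P_in = P_out, so I_in = P_out/V_in = 191.02/240 = 0.796 A.

I_in ≈ 0.796 A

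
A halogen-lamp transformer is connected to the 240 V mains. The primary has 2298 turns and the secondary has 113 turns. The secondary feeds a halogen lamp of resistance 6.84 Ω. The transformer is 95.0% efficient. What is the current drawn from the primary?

V_s = 240 × 113/2298 = 11.802 V.
I_s = V_s/R = 11.802/6.84 = 1.7254 A.
P_out = V_s I_s = 11.802 × 1.7254 = 20.362 W.
P_in = P_out/η = 20.362/0.950 = 21.434 W.
I_p = P_in/V_p = 21.434/240 = 0.0893 A.

I_p ≈ 0.0893 A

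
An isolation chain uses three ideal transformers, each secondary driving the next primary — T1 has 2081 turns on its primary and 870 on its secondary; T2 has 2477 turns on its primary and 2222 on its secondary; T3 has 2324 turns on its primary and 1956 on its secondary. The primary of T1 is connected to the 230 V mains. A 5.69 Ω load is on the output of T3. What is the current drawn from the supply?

After T1: V = 230.00 × 870/2081 = 96.156 V.
After T2: V = 96.156 × 2222/2477 = 86.257 V.
After T3: V = 86.257 × 1956/2324 = 72.598 V.
I_load = 72.598/5.69 = 12.759 A, so P_out = 72.598 × 12.759 = 926.27 W.
All ideal ⇒ P_in = P_out, so I_supply = 926.27/230 = 4.03 A.

I_supply ≈ 4.03 A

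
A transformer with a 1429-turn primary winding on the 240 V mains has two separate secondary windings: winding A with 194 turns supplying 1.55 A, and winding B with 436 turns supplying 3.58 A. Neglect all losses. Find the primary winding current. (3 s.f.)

V_A = 240 × 194/1429 = 32.582 V; V_B = 240 × 436/1429 = 73.226 V.
P_out = V_A I_A + V_B I_B = 32.582×1.55 + 73.226×3.58 = 50.502 + 262.15 = 312.65 W.
Ideal ⇒ P_in = P_out, so I_p = P_out/V_p = 312.65/240 = 1.30 A.

I_p ≈ 1.30 A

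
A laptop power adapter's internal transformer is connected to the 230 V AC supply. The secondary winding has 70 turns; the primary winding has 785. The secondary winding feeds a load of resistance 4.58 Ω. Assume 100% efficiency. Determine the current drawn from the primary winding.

V_s = V_p × N_s/N_p = 230 × 70/785 = 20.510 V.
I_s = V_s/R = 20.510/4.58 = 4.4781 A.
For an ideal transformer I_p N_p = I_s N_s, so I_p = 4.4781 × 70/785 = 0.399 A.

I_p ≈ 0.399 A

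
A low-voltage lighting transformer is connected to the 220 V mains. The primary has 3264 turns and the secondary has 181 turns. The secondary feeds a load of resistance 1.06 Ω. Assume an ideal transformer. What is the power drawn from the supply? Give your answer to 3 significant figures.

V_s = V_p × N_s/N_p = 220 × 181/3264 = 12.200 V.
I_s = V_s/R = 12.200/1.06 = 11.509 A.
I_p = I_s × N_s/N_p = 11.509 × 181/3264 = 0.63822 A.
P = V_p I_p = 220 × 0.63822 = 140 W.

P ≈ 140 W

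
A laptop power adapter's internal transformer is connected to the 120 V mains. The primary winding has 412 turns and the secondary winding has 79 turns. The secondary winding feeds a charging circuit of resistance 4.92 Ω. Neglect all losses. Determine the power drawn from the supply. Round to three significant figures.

V_s = V_p × N_s/N_p = 120 × 79/412 = 23.010 V.
I_s = V_s/R = 23.010/4.92 = 4.6768 A.
I_p = I_s × N_s/N_p = 4.6768 × 79/412 = 0.89676 A.
P = V_p I_p = 120 × 0.89676 = 108 W.

P ≈ 108 W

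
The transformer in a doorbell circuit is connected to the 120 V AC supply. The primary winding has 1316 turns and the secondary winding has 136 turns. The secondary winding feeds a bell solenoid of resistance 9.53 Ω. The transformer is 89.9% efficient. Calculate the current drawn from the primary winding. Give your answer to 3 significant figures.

I_p ≈ 0.150 A

V_s = 120 × 136/1316 = 12.401 V.
I_s = V_s/R = 12.401/9.53 = 1.3013 A.
P_out = V_s I_s = 12.401 × 1.3013 = 16.137 W.
P_in = P_out/η = 16.137/0.899 = 17.950 W.
I_p = P_in/V_p = 17.950/120 = 0.150 A.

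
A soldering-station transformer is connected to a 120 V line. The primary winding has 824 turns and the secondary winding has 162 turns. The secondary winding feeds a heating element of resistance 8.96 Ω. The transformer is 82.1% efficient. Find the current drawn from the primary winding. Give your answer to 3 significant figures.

I_p ≈ 0.631 A

V_s = 120 × 162/824 = 23.592 V.
I_s = V_s/R = 23.592/8.96 = 2.6331 A.
P_out = V_s I_s = 23.592 × 2.6331 = 62.120 W.
P_in = P_out/η = 62.120/0.821 = 75.664 W.
I_p = P_in/V_p = 75.664/120 = 0.631 A.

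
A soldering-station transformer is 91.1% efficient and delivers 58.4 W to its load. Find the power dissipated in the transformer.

P_loss ≈ 5.71 W

P_in = P_out/η = 58.4/0.911 = 64.1054 W.
P_loss = P_in − P_out = 64.1054 − 58.4 = 5.71 W.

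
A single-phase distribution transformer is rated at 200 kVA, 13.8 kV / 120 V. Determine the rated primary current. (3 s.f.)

I_p ≈ 14.5 A

I_p = S/V_p = 200000/13800 = 14.5 A.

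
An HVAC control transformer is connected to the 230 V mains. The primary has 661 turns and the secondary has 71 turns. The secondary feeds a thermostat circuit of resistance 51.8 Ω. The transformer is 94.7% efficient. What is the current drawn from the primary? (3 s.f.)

I_p ≈ 0.0541 A

V_s = 230 × 71/661 = 24.705 V.
I_s = V_s/R = 24.705/51.8 = 0.47693 A.
P_out = V_s I_s = 24.705 × 0.47693 = 11.783 W.
P_in = P_out/η = 11.783/0.947 = 12.442 W.
I_p = P_in/V_p = 12.442/230 = 0.0541 A.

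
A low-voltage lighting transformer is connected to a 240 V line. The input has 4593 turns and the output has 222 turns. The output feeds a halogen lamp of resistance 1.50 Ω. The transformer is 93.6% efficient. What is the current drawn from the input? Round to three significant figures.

I_in ≈ 0.399 A

V_out = 240 × 222/4593 = 11.600 V.
I_out = V_out/R = 11.600/1.50 = 7.7335 A.
P_out = V_out I_out = 11.600 × 7.7335 = 89.711 W.
P_in = P_out/η = 89.711/0.936 = 95.845 W.
I_in = P_in/V_in = 95.845/240 = 0.399 A.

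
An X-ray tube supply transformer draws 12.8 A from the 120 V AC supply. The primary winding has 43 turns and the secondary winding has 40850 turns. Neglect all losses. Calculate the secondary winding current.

I_s ≈ 0.0135 A

I_s/I_p = N_p/N_s, so I_s = 12.8 × 43/40850 = 0.0135 A.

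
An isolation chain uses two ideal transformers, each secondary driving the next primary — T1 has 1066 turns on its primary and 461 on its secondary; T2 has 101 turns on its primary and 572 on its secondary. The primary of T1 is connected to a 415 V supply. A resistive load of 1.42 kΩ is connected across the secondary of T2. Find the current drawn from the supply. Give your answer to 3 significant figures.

I_supply ≈ 1.75 A

Secondary of T1: V = 415.00 × 461/1066 = 179.47 V.
Secondary of T2: V = 179.47 × 572/101 = 1016.4 V.
I_load = 1016.4/1420 = 0.71578 A, so P_out = 1016.4 × 0.71578 = 727.52 W.
All ideal ⇒ P_in = P_out, so I_supply = 727.52/415 = 1.75 A.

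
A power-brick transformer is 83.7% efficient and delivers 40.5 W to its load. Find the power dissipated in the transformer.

P_loss ≈ 7.89 W

P_in = P_out/η = 40.5/0.837 = 48.3871 W.
P_loss = P_in − P_out = 48.3871 − 40.5 = 7.89 W.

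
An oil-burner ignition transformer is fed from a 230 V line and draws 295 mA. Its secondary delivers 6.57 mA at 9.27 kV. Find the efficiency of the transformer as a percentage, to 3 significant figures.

η ≈ 89.8%

P_in = 230 × 0.295 = 67.8500 W.
P_out = 9270 × 0.00657 = 60.9039 W.
η = P_out/P_in = 60.9039/67.8500 = 0.898.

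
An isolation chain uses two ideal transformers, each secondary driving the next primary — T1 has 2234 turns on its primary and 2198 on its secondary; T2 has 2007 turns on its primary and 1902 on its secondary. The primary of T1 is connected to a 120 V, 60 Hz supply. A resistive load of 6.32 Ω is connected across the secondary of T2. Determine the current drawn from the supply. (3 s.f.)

I_supply ≈ 16.5 A

Secondary of T1: V = 120.00 × 2198/2234 = 118.07 V.
Secondary of T2: V = 118.07 × 1902/2007 = 111.89 V.
I_load = 111.89/6.32 = 17.704 A, so P_out = 111.89 × 17.704 = 1980.9 W.
All ideal ⇒ P_in = P_out, so I_supply = 1980.9/120 = 16.5 A.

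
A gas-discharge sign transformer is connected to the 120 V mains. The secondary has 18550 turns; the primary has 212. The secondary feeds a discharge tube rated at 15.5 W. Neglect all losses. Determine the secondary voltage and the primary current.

V_s = V_p × N_s/N_p = 120 × 18550/212 = 10500 V.
I_s = P/V_s = 15.5/10500 = 0.0014762 A.
I_p = I_s × N_s/N_p = 0.0014762 × 18550/212 = 0.129 A.

V_s ≈ 10500 V, I_p ≈ 0.129 A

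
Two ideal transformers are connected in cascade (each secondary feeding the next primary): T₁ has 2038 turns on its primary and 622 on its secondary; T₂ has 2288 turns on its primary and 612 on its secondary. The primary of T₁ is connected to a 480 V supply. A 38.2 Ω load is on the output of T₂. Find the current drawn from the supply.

I_supply ≈ 0.0837 A

Secondary of T₁: V = 480.00 × 622/2038 = 146.50 V.
Secondary of T₂: V = 146.50 × 612/2288 = 39.185 V.
I_load = 39.185/38.2 = 1.0258 A, so P_out = 39.185 × 1.0258 = 40.196 W.
All ideal ⇒ P_in = P_out, so I_supply = 40.196/480 = 0.0837 A.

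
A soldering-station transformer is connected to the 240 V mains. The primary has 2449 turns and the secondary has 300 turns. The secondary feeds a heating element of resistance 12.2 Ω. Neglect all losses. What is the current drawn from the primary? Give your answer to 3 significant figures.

I_p ≈ 0.295 A

V_s = V_p × N_s/N_p = 240 × 300/2449 = 29.400 V.
I_s = V_s/R = 29.400/12.2 = 2.4098 A.
For an ideal transformer I_p N_p = I_s N_s, so I_p = 2.4098 × 300/2449 = 0.295 A.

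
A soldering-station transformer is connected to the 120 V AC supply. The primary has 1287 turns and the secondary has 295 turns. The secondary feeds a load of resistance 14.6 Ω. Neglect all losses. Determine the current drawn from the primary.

I_p ≈ 0.432 A

V_s = V_p × N_s/N_p = 120 × 295/1287 = 27.506 V.
I_s = V_s/R = 27.506/14.6 = 1.8840 A.
For an ideal transformer I_p N_p = I_s N_s, so I_p = 1.8840 × 295/1287 = 0.432 A.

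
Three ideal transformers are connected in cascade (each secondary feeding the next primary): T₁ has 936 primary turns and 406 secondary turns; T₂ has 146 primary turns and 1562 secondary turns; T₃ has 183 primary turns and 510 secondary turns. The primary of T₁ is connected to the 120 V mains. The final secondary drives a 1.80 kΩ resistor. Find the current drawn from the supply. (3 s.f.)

I_supply ≈ 11.2 A

After T₁: V = 120.00 × 406/936 = 52.051 V.
After T₂: V = 52.051 × 1562/146 = 556.88 V.
After T₃: V = 556.88 × 510/183 = 1552.0 V.
I_load = 1552.0/1800 = 0.86220 A, so P_out = 1552.0 × 0.86220 = 1338.1 W.
All ideal ⇒ P_in = P_out, so I_supply = 1338.1/120 = 11.2 A.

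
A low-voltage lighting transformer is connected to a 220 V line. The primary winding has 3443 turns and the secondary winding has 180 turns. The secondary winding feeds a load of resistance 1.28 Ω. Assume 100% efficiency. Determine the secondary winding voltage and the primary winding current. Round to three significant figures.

V_s = V_p × N_s/N_p = 220 × 180/3443 = 11.502 V.
I_s = V_s/R = 11.502/1.28 = 8.9856 A.
I_p = I_s × N_s/N_p = 8.9856 × 180/3443 = 0.470 A.

V_s ≈ 11.5 V, I_p ≈ 0.470 A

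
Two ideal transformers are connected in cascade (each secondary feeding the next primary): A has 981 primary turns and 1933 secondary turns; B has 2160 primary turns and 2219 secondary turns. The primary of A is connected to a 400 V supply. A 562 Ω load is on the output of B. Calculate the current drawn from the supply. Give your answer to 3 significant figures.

I_supply ≈ 2.92 A

Secondary of A: V = 400.00 × 1933/981 = 788.18 V.
Secondary of B: V = 788.18 × 2219/2160 = 809.70 V.
I_load = 809.70/562 = 1.4408 A, so P_out = 809.70 × 1.4408 = 1166.6 W.
All ideal ⇒ P_in = P_out, so I_supply = 1166.6/400 = 2.92 A.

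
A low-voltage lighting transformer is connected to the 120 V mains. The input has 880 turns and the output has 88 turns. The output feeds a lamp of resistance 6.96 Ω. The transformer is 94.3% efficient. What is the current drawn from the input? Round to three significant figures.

V_out = 120 × 88/880 = 12.000 V.
I_out = V_out/R = 12.000/6.96 = 1.7241 A.
P_out = V_out I_out = 12.000 × 1.7241 = 20.690 W.
P_in = P_out/η = 20.690/0.943 = 21.940 W.
I_in = P_in/V_in = 21.940/120 = 0.183 A.

I_in ≈ 0.183 A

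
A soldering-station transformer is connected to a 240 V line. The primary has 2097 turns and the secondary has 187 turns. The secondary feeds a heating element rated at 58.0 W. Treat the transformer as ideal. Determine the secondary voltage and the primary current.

V_s = V_p × N_s/N_p = 240 × 187/2097 = 21.402 V.
I_s = P/V_s = 58.0/21.402 = 2.7100 A.
I_p = I_s × N_s/N_p = 2.7100 × 187/2097 = 0.242 A.

V_s ≈ 21.4 V, I_p ≈ 0.242 A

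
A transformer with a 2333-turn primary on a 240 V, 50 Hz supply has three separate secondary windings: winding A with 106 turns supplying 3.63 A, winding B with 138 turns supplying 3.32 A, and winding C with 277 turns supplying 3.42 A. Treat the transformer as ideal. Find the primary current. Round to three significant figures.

I_p ≈ 0.767 A

V_A = 240 × 106/2333 = 10.904 V; V_B = 240 × 138/2333 = 14.196 V; V_C = 240 × 277/2333 = 28.495 V.
P_out = V_A I_A + V_B I_B + V_C I_C = 10.904×3.63 + 14.196×3.32 + 28.495×3.42 = 39.583 + 47.132 + 97.455 = 184.17 W.
Ideal ⇒ P_in = P_out, so I_p = P_out/V_p = 184.17/240 = 0.767 A.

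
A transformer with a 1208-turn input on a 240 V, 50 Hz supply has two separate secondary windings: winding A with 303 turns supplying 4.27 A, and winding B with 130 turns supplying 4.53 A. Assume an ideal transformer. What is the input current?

I_in ≈ 1.56 A

V_A = 240 × 303/1208 = 60.199 V; V_B = 240 × 130/1208 = 25.828 V.
P_out = V_A I_A + V_B I_B = 60.199×4.27 + 25.828×4.53 = 257.05 + 117.00 = 374.05 W.
Ideal ⇒ P_in = P_out, so I_in = P_out/V_in = 374.05/240 = 1.56 A.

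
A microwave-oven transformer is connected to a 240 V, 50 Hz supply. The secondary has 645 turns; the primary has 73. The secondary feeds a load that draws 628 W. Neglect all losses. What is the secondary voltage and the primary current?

V_s ≈ 2120 V, I_p ≈ 2.62 A

V_s = V_p × N_s/N_p = 240 × 645/73 = 2120.5 V.
I_s = P/V_s = 628/2120.5 = 0.29615 A.
I_p = I_s × N_s/N_p = 0.29615 × 645/73 = 2.62 A.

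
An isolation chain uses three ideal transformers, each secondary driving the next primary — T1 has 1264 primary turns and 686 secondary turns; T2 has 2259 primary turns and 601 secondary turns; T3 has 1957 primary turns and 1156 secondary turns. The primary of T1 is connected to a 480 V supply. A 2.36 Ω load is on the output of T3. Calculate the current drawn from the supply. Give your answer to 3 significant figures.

I_supply ≈ 1.48 A

After T1: V = 480.00 × 686/1264 = 260.51 V.
After T2: V = 260.51 × 601/2259 = 69.307 V.
After T3: V = 69.307 × 1156/1957 = 40.940 V.
I_load = 40.940/2.36 = 17.347 A, so P_out = 40.940 × 17.347 = 710.19 W.
All ideal ⇒ P_in = P_out, so I_supply = 710.19/480 = 1.48 A.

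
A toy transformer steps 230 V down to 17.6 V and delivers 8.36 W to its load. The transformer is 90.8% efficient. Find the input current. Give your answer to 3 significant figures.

P_in = P_out/η = 8.36/0.908 = 9.2070 W.
I_in = P_in/V_in = 9.2070/230 = 0.0400 A.

I_in ≈ 0.0400 A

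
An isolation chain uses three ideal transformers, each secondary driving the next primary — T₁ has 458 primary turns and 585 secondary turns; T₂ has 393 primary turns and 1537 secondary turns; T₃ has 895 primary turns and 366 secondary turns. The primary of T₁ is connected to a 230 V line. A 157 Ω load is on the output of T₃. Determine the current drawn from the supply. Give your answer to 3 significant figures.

Secondary of T₁: V = 230.00 × 585/458 = 293.78 V.
Secondary of T₂: V = 293.78 × 1537/393 = 1148.9 V.
Secondary of T₃: V = 1148.9 × 366/895 = 469.85 V.
I_load = 469.85/157 = 2.9927 A, so P_out = 469.85 × 2.9927 = 1406.1 W.
All ideal ⇒ P_in = P_out, so I_supply = 1406.1/230 = 6.11 A.

I_supply ≈ 6.11 A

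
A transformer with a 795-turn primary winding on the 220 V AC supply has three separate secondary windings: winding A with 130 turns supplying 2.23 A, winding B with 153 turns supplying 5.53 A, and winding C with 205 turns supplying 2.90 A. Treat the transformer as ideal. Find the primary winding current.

I_p ≈ 2.18 A

V_A = 220 × 130/795 = 35.975 V; V_B = 220 × 153/795 = 42.340 V; V_C = 220 × 205/795 = 56.730 V.
P_out = V_A I_A + V_B I_B + V_C I_C = 35.975×2.23 + 42.340×5.53 + 56.730×2.90 = 80.224 + 234.14 + 164.52 = 478.88 W.
Ideal ⇒ P_in = P_out, so I_p = P_out/V_p = 478.88/220 = 2.18 A.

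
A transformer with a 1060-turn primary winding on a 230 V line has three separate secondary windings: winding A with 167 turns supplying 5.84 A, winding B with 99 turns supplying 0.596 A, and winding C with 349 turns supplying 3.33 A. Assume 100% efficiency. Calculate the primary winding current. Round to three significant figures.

V_A = 230 × 167/1060 = 36.236 V; V_B = 230 × 99/1060 = 21.481 V; V_C = 230 × 349/1060 = 75.726 V.
P_out = V_A I_A + V_B I_B + V_C I_C = 36.236×5.84 + 21.481×0.596 + 75.726×3.33 = 211.62 + 12.803 + 252.17 = 476.59 W.
Ideal ⇒ P_in = P_out, so I_p = P_out/V_p = 476.59/230 = 2.07 A.

I_p ≈ 2.07 A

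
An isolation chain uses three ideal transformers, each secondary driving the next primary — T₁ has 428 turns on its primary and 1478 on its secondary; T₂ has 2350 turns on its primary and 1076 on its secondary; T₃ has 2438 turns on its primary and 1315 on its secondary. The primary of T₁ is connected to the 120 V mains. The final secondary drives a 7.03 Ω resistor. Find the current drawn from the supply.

I_supply ≈ 12.4 A

Secondary of T₁: V = 120.00 × 1478/428 = 414.39 V.
Secondary of T₂: V = 414.39 × 1076/2350 = 189.74 V.
Secondary of T₃: V = 189.74 × 1315/2438 = 102.34 V.
I_load = 102.34/7.03 = 14.558 A, so P_out = 102.34 × 14.558 = 1489.8 W.
All ideal ⇒ P_in = P_out, so I_supply = 1489.8/120 = 12.4 A.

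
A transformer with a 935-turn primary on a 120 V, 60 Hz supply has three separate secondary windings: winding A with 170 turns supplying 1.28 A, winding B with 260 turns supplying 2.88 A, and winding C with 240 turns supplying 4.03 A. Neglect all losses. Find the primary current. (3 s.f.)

V_A = 120 × 170/935 = 21.818 V; V_B = 120 × 260/935 = 33.369 V; V_C = 120 × 240/935 = 30.802 V.
P_out = V_A I_A + V_B I_B + V_C I_C = 21.818×1.28 + 33.369×2.88 + 30.802×4.03 = 27.927 + 96.103 + 124.13 = 248.16 W.
Ideal ⇒ P_in = P_out, so I_p = P_out/V_p = 248.16/120 = 2.07 A.

I_p ≈ 2.07 A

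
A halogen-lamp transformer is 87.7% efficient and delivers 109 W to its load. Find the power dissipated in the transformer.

P_in = P_out/η = 109/0.877 = 124.287 W.
P_loss = P_in − P_out = 124.287 − 109 = 15.3 W.

P_loss ≈ 15.3 W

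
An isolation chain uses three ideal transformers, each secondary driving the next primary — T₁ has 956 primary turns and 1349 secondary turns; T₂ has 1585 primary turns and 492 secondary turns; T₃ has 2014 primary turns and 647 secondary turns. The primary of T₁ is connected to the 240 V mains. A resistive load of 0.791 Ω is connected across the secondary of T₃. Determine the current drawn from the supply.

I_supply ≈ 6.01 A

Secondary of T₁: V = 240.00 × 1349/956 = 338.66 V.
Secondary of T₂: V = 338.66 × 492/1585 = 105.12 V.
Secondary of T₃: V = 105.12 × 647/2014 = 33.771 V.
I_load = 33.771/0.791 = 42.694 A, so P_out = 33.771 × 42.694 = 1441.8 W.
All ideal ⇒ P_in = P_out, so I_supply = 1441.8/240 = 6.01 A.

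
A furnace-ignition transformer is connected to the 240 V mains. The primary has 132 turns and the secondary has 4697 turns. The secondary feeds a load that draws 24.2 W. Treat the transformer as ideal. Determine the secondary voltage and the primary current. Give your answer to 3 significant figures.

V_s = V_p × N_s/N_p = 240 × 4697/132 = 8540.0 V.
I_s = P/V_s = 24.2/8540.0 = 0.0028337 A.
I_p = I_s × N_s/N_p = 0.0028337 × 4697/132 = 0.101 A.

V_s ≈ 8540 V, I_p ≈ 0.101 A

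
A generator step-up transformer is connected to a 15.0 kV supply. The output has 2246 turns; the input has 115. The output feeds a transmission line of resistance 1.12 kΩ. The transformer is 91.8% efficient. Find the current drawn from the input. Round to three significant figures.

V_out = 15000 × 2246/115 = 292960 V.
I_out = V_out/R = 292960/1120 = 261.57 A.
P_out = V_out I_out = 292960 × 261.57 = 7.6628×10^7 W.
P_in = P_out/η = 7.6628×10^7/0.918 = 8.3473×10^7 W.
I_in = P_in/V_in = 8.3473×10^7/15000 = 5560 A.

I_in ≈ 5560 A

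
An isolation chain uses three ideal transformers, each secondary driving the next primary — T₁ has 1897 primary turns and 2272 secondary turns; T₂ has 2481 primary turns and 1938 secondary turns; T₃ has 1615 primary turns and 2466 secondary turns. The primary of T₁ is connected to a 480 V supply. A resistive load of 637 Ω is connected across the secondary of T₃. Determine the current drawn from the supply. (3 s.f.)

I_supply ≈ 1.54 A

Secondary of T₁: V = 480.00 × 2272/1897 = 574.89 V.
Secondary of T₂: V = 574.89 × 1938/2481 = 449.07 V.
Secondary of T₃: V = 449.07 × 2466/1615 = 685.69 V.
I_load = 685.69/637 = 1.0764 A, so P_out = 685.69 × 1.0764 = 738.11 W.
All ideal ⇒ P_in = P_out, so I_supply = 738.11/480 = 1.54 A.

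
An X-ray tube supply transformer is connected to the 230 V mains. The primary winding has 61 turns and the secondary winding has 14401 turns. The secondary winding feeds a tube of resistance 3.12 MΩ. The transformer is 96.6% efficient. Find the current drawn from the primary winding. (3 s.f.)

I_p ≈ 4.25 A

V_s = 230 × 14401/61 = 54299 V.
I_s = V_s/R = 54299/(3.12×10^6) = 0.017403 A.
P_out = V_s I_s = 54299 × 0.017403 = 944.99 W.
P_in = P_out/η = 944.99/0.966 = 978.25 W.
I_p = P_in/V_p = 978.25/230 = 4.25 A.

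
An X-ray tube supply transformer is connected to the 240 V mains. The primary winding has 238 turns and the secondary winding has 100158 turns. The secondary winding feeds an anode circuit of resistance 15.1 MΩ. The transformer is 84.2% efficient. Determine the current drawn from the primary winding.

V_s = 240 × 100158/238 = 101000 V.
I_s = V_s/R = 101000/(1.51×10^7) = 0.0066887 A.
P_out = V_s I_s = 101000 × 0.0066887 = 675.56 W.
P_in = P_out/η = 675.56/0.842 = 802.33 W.
I_p = P_in/V_p = 802.33/240 = 3.34 A.

I_p ≈ 3.34 A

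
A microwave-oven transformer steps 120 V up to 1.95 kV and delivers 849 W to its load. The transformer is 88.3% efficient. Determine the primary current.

P_in = P_out/η = 849/0.883 = 961.49 W.
I_p = P_in/V_p = 961.49/120 = 8.01 A.

I_p ≈ 8.01 A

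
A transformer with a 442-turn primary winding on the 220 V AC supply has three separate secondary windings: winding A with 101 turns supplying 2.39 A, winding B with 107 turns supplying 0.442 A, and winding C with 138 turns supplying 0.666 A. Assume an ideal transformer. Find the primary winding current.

V_A = 220 × 101/442 = 50.271 V; V_B = 220 × 107/442 = 53.258 V; V_C = 220 × 138/442 = 68.688 V.
P_out = V_A I_A + V_B I_B + V_C I_C = 50.271×2.39 + 53.258×0.442 + 68.688×0.666 = 120.15 + 23.540 + 45.746 = 189.43 W.
Ideal ⇒ P_in = P_out, so I_p = P_out/V_p = 189.43/220 = 0.861 A.

I_p ≈ 0.861 A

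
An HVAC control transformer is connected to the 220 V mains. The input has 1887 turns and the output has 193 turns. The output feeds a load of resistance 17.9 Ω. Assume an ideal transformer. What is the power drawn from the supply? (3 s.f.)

P ≈ 28.3 W

V_out = V_in × N_out/N_in = 220 × 193/1887 = 22.501 V.
I_out = V_out/R = 22.501/17.9 = 1.2571 A.
I_in = I_out × N_out/N_in = 1.2571 × 193/1887 = 0.12857 A.
P = V_in I_in = 220 × 0.12857 = 28.3 W.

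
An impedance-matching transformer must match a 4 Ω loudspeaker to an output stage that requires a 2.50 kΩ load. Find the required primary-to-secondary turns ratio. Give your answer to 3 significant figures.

N_p/N_s ≈ 25.0

Z_p/Z_s = (N_p/N_s)², so N_p/N_s = √(2500/4) = √625 = 25.0.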